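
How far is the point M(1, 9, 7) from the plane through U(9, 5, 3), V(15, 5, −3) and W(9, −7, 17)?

UV = (6, 0, −6) and UW = (0, −12, 14), so a normal is n = UV × UW = (−72, −84, −72).
Then n·(1, 9, 7) − (−1284) = −48.
|n| = √(5184 + 7056 + 5184) = 132, so the distance is |-48|/132 = 4/11.

4/11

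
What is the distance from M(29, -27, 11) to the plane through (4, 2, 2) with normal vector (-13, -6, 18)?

The plane has equation n·(r − (4, 2, 2)) = 0, i.e. n·r = -28.
n = (-13, -6, 18); n·P − (-28) = 11; |n| = 23; distance = 11/23.

11/23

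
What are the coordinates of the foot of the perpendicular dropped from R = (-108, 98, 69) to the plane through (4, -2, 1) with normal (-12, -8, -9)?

n = (-12, -8, -9), |n|² = 289, and n·R − (-41) = -68.
t = -68/289 = -4/17, so the foot is R − t·n = (-108, 98, 69) − (-4/17)·(-12, -8, -9) = (-1884/17, 1634/17, 1137/17).

(-1884/17, 1634/17, 1137/17)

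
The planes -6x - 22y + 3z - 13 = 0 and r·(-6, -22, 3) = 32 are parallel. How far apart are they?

19/23

Both planes have normal n = (-6, -22, 3), |n| = 23. Any point on the first plane is at distance |32 − 13|/|n| = 19/23 from the second.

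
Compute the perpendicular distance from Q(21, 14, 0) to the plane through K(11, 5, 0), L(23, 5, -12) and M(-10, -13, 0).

KL = (12, 0, -12) and KM = (-21, -18, 0), so a normal is n = KL × KM = (-216, 252, -216).
Then n·(21, 14, 0) - (-1116) = 108.
|n| = √(46656 + 63504 + 46656) = 396, so the distance is |108|/396 = 3/11.

3/11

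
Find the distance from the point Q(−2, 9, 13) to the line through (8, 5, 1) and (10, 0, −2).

6√3

A direction vector is d = (2, −5, −3).
AP = (−10, 4, 12), and AP × d = (48, −6, 42).
|AP × d|² = 4104 and |d|² = 38, so the distance is √(4104/38) = √108 = 6√3.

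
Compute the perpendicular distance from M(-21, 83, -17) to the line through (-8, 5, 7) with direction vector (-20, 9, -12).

Direction vector d = (-20, 9, -12).
AP = (-13, 78, -24); AP·d = 1250, |AP|² = 6829, |d|² = 625.
distance² = |AP|² − (AP·d)²/|d|² = 6829 − 1562500/625 = 4329, so the distance is 3√481.

3√481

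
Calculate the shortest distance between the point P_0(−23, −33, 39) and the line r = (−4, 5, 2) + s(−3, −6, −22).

23√5

Direction vector d = (−3, −6, −22).
AP = (−19, −38, 37); AP·d = -529, |AP|² = 3174, |d|² = 529.
distance² = |AP|² − (AP·d)²/|d|² = 3174 − 279841/529 = 2645, so the distance is 23√5.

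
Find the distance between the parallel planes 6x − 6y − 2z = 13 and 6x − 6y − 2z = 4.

9√19/38

Both planes have normal n = (6, −6, −2), |n| = 2√19. Any point on the first plane is at distance |4 − 13|/|n| = 9/(2√19) = 9√19/38 from the second.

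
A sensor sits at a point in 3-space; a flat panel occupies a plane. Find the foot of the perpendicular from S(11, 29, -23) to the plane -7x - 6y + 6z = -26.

n = (-7, -6, 6), |n|² = 121, and n·S − (-26) = -363.
t = -363/121 = -3, so the foot is S − t·n = (11, 29, -23) − (-3)·(-7, -6, 6) = (-10, 11, -5).

(-10, 11, -5)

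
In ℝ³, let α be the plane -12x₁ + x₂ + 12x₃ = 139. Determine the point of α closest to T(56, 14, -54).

(-4, 19, 6)

The perpendicular from T has direction n = (-12, 1, 12): r = (56, 14, -54) + μ(-12, 1, 12).
Substitute into the plane: n·(T + μn) = 139 gives -1306 + 289μ = 139, so μ = 5.
Foot = (56, 14, -54) + 5·(-12, 1, 12) = (-4, 19, 6).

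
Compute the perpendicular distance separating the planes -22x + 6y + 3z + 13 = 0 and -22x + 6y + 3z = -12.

With common normal n = (-22, 6, 3) (|n| = 23), the distance is |(-13) − (-12)|/|n| = 1/23.

1/23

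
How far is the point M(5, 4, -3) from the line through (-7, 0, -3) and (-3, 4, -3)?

A direction vector is d = (4, 4, 0).
AP = (12, 4, 0); AP·d = 64, |AP|² = 160, |d|² = 32.
distance² = |AP|² − (AP·d)²/|d|² = 160 − 4096/32 = 32, so the distance is 4√2.

4√2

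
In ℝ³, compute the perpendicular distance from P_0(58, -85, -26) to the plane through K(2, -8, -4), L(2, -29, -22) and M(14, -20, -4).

KL = (0, -21, -18) and KM = (12, -12, 0), so a normal is n = KL × KM = (-216, -216, 252).
n = (-216, -216, 252); n·P − 288 = -1008; |n| = 396; distance = 1008/396 = 28/11.

28/11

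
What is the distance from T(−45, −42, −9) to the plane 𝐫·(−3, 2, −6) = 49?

d = |(-3)·(-45) + 2·(-42) + (-6)·(-9) − 49| / √(9 + 4 + 36) = |56| / 7 = 8.

8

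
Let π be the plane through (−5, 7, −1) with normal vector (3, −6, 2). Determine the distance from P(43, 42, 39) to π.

2

The plane has equation n·(r − (−5, 7, −1)) = 0, i.e. n·r = -59.
d = |3·43 + (-6)·42 + 2·39 − (-59)| / √(9 + 36 + 4) = |14| / 7 = 2.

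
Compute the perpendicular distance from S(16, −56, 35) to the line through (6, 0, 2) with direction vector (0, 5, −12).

Direction vector d = (0, 5, −12).
AP = (10, −56, 33), and AP × d = (507, 120, 50).
|AP × d|² = 273949 and |d|² = 169, so the distance is √(273949/169) = √1621.

√1621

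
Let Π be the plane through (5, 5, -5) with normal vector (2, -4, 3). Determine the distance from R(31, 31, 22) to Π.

The plane has equation n·(r − (5, 5, -5)) = 0, i.e. n·r = -25.
Then n·(31, 31, 22) - (-25) = 29.
|n| = √(4 + 16 + 9) = √29, so the distance is |29|/√29 = √29.

√29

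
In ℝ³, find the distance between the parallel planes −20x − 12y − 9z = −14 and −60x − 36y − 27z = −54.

4/25

Divide the second equation by 3 to match normals: −20x − 12y − 9z = -18.
Both planes have normal n = (−20, −12, −9), |n| = 25. Any point on the first plane is at distance |(-18) − (-14)|/|n| = 4/25 from the second.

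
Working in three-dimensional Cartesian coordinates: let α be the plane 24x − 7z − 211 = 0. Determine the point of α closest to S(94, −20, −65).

(-2, -20, -37)

The perpendicular from S has direction n = (24, 0, −7): r = (94, −20, −65) + t(24, 0, −7).
Substitute into the plane: n·(S + tn) = 211 gives 2711 + 625t = 211, so t = -4.
Foot = (94, −20, −65) + (-4)·(24, 0, −7) = (−2, −20, −37).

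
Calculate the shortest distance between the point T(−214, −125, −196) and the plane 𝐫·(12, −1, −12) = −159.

4

d = |12·(-214) + (-1)·(-125) + (-12)·(-196) − (-159)| / √(144 + 1 + 144) = |68| / 17 = 4.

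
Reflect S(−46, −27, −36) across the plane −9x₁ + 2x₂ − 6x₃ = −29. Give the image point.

n = (−9, 2, −6), |n|² = 121, n·S − (-29) = 605, so t = 605/121 = 5.
Foot F = S − 5·n = (−1, −37, −6); the reflection is 2F − S = (44, −47, 24).

(44, -47, 24)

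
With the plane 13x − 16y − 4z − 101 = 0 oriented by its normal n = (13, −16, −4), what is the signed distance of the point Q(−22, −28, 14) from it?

n·Q − 101 = 5.
|n| = 21, so the signed distance is 5/21.

5/21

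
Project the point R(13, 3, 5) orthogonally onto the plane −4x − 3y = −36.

n = (−4, −3, 0), |n|² = 25, and n·R − (-36) = -25.
t = -25/25 = -1, so the foot is R − t·n = (13, 3, 5) − (-1)·(−4, −3, 0) = (9, 0, 5).

(9, 0, 5)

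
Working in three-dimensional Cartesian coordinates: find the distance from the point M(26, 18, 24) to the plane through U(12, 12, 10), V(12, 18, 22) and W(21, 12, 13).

8/√46

UV = (0, 6, 12) and UW = (9, 0, 3), so a normal is n = UV × UW = (18, 108, -54).
d = |18·26 + 108·18 + (-54)·24 − 972| / √(324 + 11664 + 2916) = |144| / (18√46) = 8/√46.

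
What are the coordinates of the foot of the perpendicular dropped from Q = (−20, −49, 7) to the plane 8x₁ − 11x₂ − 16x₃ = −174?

(-28, -38, 23)

The perpendicular from Q has direction n = (8, −11, −16): r = (−20, −49, 7) + μ(8, −11, −16).
Substitute into the plane: n·(Q + μn) = -174 gives 267 + 441μ = -174, so μ = -1.
Foot = (−20, −49, 7) + (-1)·(8, −11, −16) = (−28, −38, 23).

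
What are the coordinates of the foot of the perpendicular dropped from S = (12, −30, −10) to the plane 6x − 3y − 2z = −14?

(-12, -18, -2)

The perpendicular from S has direction n = (6, −3, −2): r = (12, −30, −10) + λ(6, −3, −2).
Substitute into the plane: n·(S + λn) = -14 gives 182 + 49λ = -14, so λ = -4.
Foot = (12, −30, −10) + (-4)·(6, −3, −2) = (−12, −18, −2).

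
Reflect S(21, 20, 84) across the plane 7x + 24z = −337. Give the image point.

With n = (7, 0, 24), the signed offset is (n·S − (-337))/|n|² = 2500/625 = 4.
S' = S − 2t·n = (21, 20, 84) − 8·(7, 0, 24) = (−35, 20, −108).

(-35, 20, -108)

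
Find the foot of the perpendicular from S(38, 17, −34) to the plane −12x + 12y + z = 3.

(26, 29, -33)

The perpendicular from S has direction n = (−12, 12, 1): r = (38, 17, −34) + λ(−12, 12, 1).
Substitute into the plane: n·(S + λn) = 3 gives -286 + 289λ = 3, so λ = 1.
Foot = (38, 17, −34) + 1·(−12, 12, 1) = (26, 29, −33).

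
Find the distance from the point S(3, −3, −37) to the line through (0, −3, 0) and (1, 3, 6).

A direction vector is d = (1, 6, 6).
AP = (3, 0, −37); AP·d = -219, |AP|² = 1378, |d|² = 73.
distance² = |AP|² − (AP·d)²/|d|² = 1378 − 47961/73 = 721, so the distance is √721.

√721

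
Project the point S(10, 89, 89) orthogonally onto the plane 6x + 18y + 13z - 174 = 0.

n = (6, 18, 13), |n|² = 529, and n·S − 174 = 2645.
t = 2645/529 = 5, so the foot is S − t·n = (10, 89, 89) − 5·(6, 18, 13) = (-20, -1, 24).

(-20, -1, 24)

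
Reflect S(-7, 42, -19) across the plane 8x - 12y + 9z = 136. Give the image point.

(41, -30, 35)

With n = (8, -12, 9), the signed offset is (n·S − 136)/|n|² = -867/289 = -3.
S' = S − 2t·n = (-7, 42, -19) − (-6)·(8, -12, 9) = (41, -30, 35).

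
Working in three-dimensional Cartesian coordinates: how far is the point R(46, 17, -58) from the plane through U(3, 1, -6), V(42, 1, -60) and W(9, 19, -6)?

2/23

UV = (39, 0, -54) and UW = (6, 18, 0), so a normal is n = UV × UW = (972, -324, 702).
Then n·(46, 17, -58) - (-1620) = 108.
|n| = √(944784 + 104976 + 492804) = 1242, so the distance is |108|/1242 = 2/23.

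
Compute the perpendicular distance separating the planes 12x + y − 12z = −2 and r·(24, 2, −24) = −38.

Divide the second equation by 2 to match normals: 12x + y − 12z = -19.
Both planes have normal n = (12, 1, −12), |n| = 17. Any point on the first plane is at distance |(-19) − (-2)|/|n| = 17/17 = 1 from the second.

1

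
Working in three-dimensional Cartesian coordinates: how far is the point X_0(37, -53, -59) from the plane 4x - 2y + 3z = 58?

d = |4·37 + (-2)·(-53) + 3·(-59) − 58| / √(16 + 4 + 9) = |19| / √29 = 19/√29.

19√29/29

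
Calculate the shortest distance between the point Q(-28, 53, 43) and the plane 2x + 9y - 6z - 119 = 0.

d = |2·(-28) + 9·53 + (-6)·43 − 119| / √(4 + 81 + 36) = |44| / 11 = 4.

4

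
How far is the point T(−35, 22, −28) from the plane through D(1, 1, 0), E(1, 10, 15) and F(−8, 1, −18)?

DE = (0, 9, 15) and DF = (−9, 0, −18), so a normal is n = DE × DF = (−162, −135, 81).
d = |(-162)·(-35) + (-135)·22 + 81·(-28) − (-297)| / √(26244 + 18225 + 6561) = |729| / (27√70) = 27√70/70.

27√70/70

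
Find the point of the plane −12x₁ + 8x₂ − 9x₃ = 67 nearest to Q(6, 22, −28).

n = (−12, 8, −9), |n|² = 289, and n·Q − 67 = 289.
t = 289/289 = 1, so the foot is Q − t·n = (6, 22, −28) − 1·(−12, 8, −9) = (18, 14, −19).

(18, 14, -19)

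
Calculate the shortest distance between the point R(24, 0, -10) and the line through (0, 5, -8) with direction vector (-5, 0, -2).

√141

Direction vector d = (-5, 0, -2).
AP = (24, -5, -2); AP·d = -116, |AP|² = 605, |d|² = 29.
distance² = |AP|² − (AP·d)²/|d|² = 605 − 13456/29 = 141, so the distance is √141.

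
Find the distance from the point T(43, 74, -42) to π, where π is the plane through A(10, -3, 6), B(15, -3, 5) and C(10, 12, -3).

AB = (5, 0, -1) and AC = (0, 15, -9), so a normal is n = AB × AC = (15, 45, 75).
d = |15·43 + 45·74 + 75·(-42) − 465| / √(225 + 2025 + 5625) = |360| / (15√35) = 24/√35.

24/√35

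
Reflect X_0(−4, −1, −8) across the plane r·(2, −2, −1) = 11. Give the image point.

(0, -5, -10)

With n = (2, −2, −1), the signed offset is (n·X_0 − 11)/|n|² = -9/9 = -1.
X_0' = X_0 − 2t·n = (−4, −1, −8) − (-2)·(2, −2, −1) = (0, −5, −10).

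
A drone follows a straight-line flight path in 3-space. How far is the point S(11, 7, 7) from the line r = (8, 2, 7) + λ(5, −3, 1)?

√34

Direction vector d = (5, −3, 1).
AP = (3, 5, 0); AP·d = 0, |AP|² = 34, |d|² = 35.
distance² = |AP|² − (AP·d)²/|d|² = 34 − 0/35 = 34, so the distance is √34.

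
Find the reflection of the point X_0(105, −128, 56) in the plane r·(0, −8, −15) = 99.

With n = (0, −8, −15), the signed offset is (n·X_0 − 99)/|n|² = 85/289 = 5/17.
X_0' = X_0 − 2t·n = (105, −128, 56) − (10/17)·(0, −8, −15) = (105, −2096/17, 1102/17).

(105, -2096/17, 1102/17)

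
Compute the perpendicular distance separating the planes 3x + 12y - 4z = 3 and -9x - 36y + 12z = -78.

Divide the second equation by -3 to match normals: 3x + 12y - 4z = 26.
With common normal n = (3, 12, -4) (|n| = 13), the distance is |3 − 26|/|n| = 23/13.

23/13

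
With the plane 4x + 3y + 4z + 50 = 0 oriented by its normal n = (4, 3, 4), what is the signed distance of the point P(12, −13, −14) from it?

n·P − (-50) = 3.
|n| = √41, so the signed distance is 3/√41.

3/√41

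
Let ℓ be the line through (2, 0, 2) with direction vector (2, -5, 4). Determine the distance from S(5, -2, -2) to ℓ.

√29

Direction vector d = (2, -5, 4).
AP = (3, -2, -4); AP·d = 0, |AP|² = 29, |d|² = 45.
distance² = |AP|² − (AP·d)²/|d|² = 29 − 0/45 = 29, so the distance is √29.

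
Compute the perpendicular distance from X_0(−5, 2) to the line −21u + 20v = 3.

The normal to the line is n = (−21, 20) with |n| = 29.
|n·X_0 − 3| = |145 − 3| = 142, so the distance is 142/29.

142/29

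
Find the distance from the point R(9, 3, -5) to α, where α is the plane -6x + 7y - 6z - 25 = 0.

28/11

Normal vector n = (-6, 7, -6), and n·(9, 3, -5) - 25 = -28.
|n| = √(36 + 49 + 36) = 11, so the distance is |-28|/11 = 28/11.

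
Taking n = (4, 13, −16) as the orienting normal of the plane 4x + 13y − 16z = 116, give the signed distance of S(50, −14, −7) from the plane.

2/3

n·S − 116 = 14.
|n| = 21, so the signed distance is 14/21 = 2/3.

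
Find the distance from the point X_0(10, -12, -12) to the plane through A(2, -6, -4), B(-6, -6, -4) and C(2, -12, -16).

AB = (-8, 0, 0) and AC = (0, -6, -12), so a normal is n = AB × AC = (0, -96, 48).
n = (0, -96, 48); n·P − 384 = 192; |n| = 48√5; distance = 192/(48√5) = 4/√5.

4/√5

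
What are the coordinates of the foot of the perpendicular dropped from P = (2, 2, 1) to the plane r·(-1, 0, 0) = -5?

n = (-1, 0, 0), |n|² = 1, and n·P − (-5) = 3.
t = 3/1 = 3, so the foot is P − t·n = (2, 2, 1) − 3·(-1, 0, 0) = (5, 2, 1).

(5, 2, 1)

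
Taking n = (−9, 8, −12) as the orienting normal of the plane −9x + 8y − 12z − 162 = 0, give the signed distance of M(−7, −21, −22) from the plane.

n·M − 162 = -3.
|n| = 17, so the signed distance is -3/17.

-3/17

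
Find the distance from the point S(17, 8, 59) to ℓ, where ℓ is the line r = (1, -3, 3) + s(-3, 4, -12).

√809

Direction vector d = (-3, 4, -12).
AP = (16, 11, 56), and AP × d = (-356, 24, 97).
|AP × d|² = 136721 and |d|² = 169, so the distance is √(136721/169) = √809.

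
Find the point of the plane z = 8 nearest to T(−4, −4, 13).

(-4, -4, 8)

The perpendicular from T has direction n = (0, 0, 1): r = (−4, −4, 13) + λ(0, 0, 1).
Substitute into the plane: n·(T + λn) = 8 gives 13 + 1λ = 8, so λ = -5.
Foot = (−4, −4, 13) + (-5)·(0, 0, 1) = (−4, −4, 8).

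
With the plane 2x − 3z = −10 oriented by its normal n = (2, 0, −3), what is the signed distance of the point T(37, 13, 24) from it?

n·T − (-10) = 12.
|n| = √13, so the signed distance is 12/√13.

12/√13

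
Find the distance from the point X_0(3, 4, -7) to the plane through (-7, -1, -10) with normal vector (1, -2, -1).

The plane has equation n·(r − (-7, -1, -10)) = 0, i.e. n·r = 5.
n = (1, -2, -1); n·P − 5 = -3; |n| = √6; distance = 3/√6.

√6/2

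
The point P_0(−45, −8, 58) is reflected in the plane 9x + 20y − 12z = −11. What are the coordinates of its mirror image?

With n = (9, 20, −12), the signed offset is (n·P_0 − (-11))/|n|² = -1250/625 = -2.
P_0' = P_0 − 2t·n = (−45, −8, 58) − (-4)·(9, 20, −12) = (−9, 72, 10).

(-9, 72, 10)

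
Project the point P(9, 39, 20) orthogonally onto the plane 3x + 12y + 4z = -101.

The perpendicular from P has direction n = (3, 12, 4): r = (9, 39, 20) + t(3, 12, 4).
Substitute into the plane: n·(P + tn) = -101 gives 575 + 169t = -101, so t = -4.
Foot = (9, 39, 20) + (-4)·(3, 12, 4) = (-3, -9, 4).

(-3, -9, 4)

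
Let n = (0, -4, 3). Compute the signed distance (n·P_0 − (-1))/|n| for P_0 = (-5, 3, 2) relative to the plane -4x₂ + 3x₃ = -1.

-1

n·P_0 − (-1) = -5.
|n| = 5, so the signed distance is -5/5 = -1.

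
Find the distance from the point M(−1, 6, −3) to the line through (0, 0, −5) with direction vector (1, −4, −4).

Direction vector d = (1, −4, −4).
AP = (−1, 6, 2); AP·d = -33, |AP|² = 41, |d|² = 33.
distance² = |AP|² − (AP·d)²/|d|² = 41 − 1089/33 = 8, so the distance is 2√2.

2√2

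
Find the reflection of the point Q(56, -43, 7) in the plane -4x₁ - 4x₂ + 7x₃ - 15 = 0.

(488/9, -403/9, 91/9)

With n = (-4, -4, 7), the signed offset is (n·Q − 15)/|n|² = -18/81 = -2/9.
Q' = Q − 2t·n = (56, -43, 7) − (-4/9)·(-4, -4, 7) = (488/9, -403/9, 91/9).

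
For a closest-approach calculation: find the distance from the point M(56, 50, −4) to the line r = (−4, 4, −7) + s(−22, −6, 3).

2√241

Direction vector d = (−22, −6, 3).
AP = (60, 46, 3); AP·d = -1587, |AP|² = 5725, |d|² = 529.
distance² = |AP|² − (AP·d)²/|d|² = 5725 − 2518569/529 = 964, so the distance is 2√241.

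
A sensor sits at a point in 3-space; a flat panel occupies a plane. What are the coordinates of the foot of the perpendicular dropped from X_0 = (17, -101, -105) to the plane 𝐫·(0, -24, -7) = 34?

(17, 19, -70)

The perpendicular from X_0 has direction n = (0, -24, -7): r = (17, -101, -105) + μ(0, -24, -7).
Substitute into the plane: n·(X_0 + μn) = 34 gives 3159 + 625μ = 34, so μ = -5.
Foot = (17, -101, -105) + (-5)·(0, -24, -7) = (17, 19, -70).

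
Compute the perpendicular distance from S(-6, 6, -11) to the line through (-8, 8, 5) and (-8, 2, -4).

A direction vector is d = (0, -6, -9).
AP = (2, -2, -16), and AP × d = (-78, 18, -12).
|AP × d|² = 6552 and |d|² = 117, so the distance is √(6552/117) = √56 = 2√14.

2√14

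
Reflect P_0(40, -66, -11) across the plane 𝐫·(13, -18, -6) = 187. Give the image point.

n = (13, -18, -6), |n|² = 529, n·P_0 − 187 = 1587, so t = 1587/529 = 3.
Foot F = P_0 − 3·n = (1, -12, 7); the reflection is 2F − P_0 = (-38, 42, 25).

(-38, 42, 25)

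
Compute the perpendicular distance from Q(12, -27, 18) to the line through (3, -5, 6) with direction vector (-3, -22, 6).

Direction vector d = (-3, -22, 6).
AP = (9, -22, 12), and AP × d = (132, -90, -264).
|AP × d|² = 95220 and |d|² = 529, so the distance is √(95220/529) = √180 = 6√5.

6√5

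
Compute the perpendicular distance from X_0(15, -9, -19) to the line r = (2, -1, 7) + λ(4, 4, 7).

3√65

Direction vector d = (4, 4, 7).
AP = (13, -8, -26); AP·d = -162, |AP|² = 909, |d|² = 81.
distance² = |AP|² − (AP·d)²/|d|² = 909 − 26244/81 = 585, so the distance is 3√65.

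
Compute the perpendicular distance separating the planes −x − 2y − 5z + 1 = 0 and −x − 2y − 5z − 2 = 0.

With common normal n = (−1, −2, −5) (|n| = √30), the distance is |(-1) − 2|/|n| = 3/√30.

√30/10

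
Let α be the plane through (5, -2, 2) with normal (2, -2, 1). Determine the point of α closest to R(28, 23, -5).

n = (2, -2, 1), |n|² = 9, and n·R − 16 = -11.
t = -11/9, so the foot is R − t·n = (28, 23, -5) − (-11/9)·(2, -2, 1) = (274/9, 185/9, -34/9).

(274/9, 185/9, -34/9)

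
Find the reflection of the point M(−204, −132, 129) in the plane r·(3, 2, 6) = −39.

With n = (3, 2, 6), the signed offset is (n·M − (-39))/|n|² = -63/49 = -9/7.
M' = M − 2t·n = (−204, −132, 129) − (-18/7)·(3, 2, 6) = (−1374/7, −888/7, 1011/7).

(-1374/7, -888/7, 1011/7)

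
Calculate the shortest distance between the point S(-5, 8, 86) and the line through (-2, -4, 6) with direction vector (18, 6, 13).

Direction vector d = (18, 6, 13).
AP = (-3, 12, 80); AP·d = 1058, |AP|² = 6553, |d|² = 529.
distance² = |AP|² − (AP·d)²/|d|² = 6553 − 1119364/529 = 4437, so the distance is 3√493.

3√493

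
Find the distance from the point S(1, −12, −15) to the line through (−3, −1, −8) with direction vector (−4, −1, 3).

Direction vector d = (−4, −1, 3).
AP = (4, −11, −7); AP·d = -26, |AP|² = 186, |d|² = 26.
distance² = |AP|² − (AP·d)²/|d|² = 186 − 676/26 = 160, so the distance is 4√10.

4√10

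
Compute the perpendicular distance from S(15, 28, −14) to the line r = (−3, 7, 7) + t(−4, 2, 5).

3√89

Direction vector d = (−4, 2, 5).
AP = (18, 21, −21), and AP × d = (147, −6, 120).
|AP × d|² = 36045 and |d|² = 45, so the distance is √(36045/45) = √801 = 3√89.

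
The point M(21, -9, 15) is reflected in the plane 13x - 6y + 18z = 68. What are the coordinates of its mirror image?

n = (13, -6, 18), |n|² = 529, n·M − 68 = 529, so t = 529/529 = 1.
Foot F = M − 1·n = (8, -3, -3); the reflection is 2F − M = (-5, 3, -21).

(-5, 3, -21)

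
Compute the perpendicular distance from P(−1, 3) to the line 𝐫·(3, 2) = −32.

d = |3·(-1) + 2·3 − (-32)| / √(9 + 4) = |35|/√13 = 35√13/13.

35√13/13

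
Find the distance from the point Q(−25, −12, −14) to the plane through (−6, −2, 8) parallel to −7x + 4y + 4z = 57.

5/9

Parallel planes share the normal n = (−7, 4, 4); since (−6, −2, 8) lies on the plane, its equation is −7x + 4y + 4z = 66.
n = (−7, 4, 4); n·P − 66 = 5; |n| = 9; distance = 5/9.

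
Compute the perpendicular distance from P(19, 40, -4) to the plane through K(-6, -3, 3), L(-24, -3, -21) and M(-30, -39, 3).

19/17

KL = (-18, 0, -24) and KM = (-24, -36, 0), so a normal is n = KL × KM = (-864, 576, 648).
n = (-864, 576, 648); n·P − 5400 = -1368; |n| = 1224; distance = 1368/1224 = 19/17.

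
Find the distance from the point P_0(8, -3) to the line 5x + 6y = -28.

50/√61

The normal to the line is n = (5, 6) with |n| = √61.
|n·P_0 − (-28)| = |22 − (-28)| = 50, so the distance is 50/√61.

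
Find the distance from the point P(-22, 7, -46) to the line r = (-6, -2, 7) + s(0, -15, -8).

√2857

Direction vector d = (0, -15, -8).
AP = (-16, 9, -53), and AP × d = (-867, -128, 240).
|AP × d|² = 825673 and |d|² = 289, so the distance is √(825673/289) = √2857.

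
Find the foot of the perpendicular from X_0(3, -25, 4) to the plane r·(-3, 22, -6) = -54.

The perpendicular from X_0 has direction n = (-3, 22, -6): r = (3, -25, 4) + t(-3, 22, -6).
Substitute into the plane: n·(X_0 + tn) = -54 gives -583 + 529t = -54, so t = 1.
Foot = (3, -25, 4) + 1·(-3, 22, -6) = (0, -3, -2).

(0, -3, -2)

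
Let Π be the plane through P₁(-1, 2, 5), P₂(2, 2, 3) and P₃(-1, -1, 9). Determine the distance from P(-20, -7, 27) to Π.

P₁P₂ = (3, 0, -2) and P₁P₃ = (0, -3, 4), so a normal is n = P₁P₂ × P₁P₃ = (-6, -12, -9).
Then n·(-20, -7, 27) - (-63) = 24.
|n| = √(36 + 144 + 81) = 3√29, so the distance is |24|/(3√29) = 8/√29.

8√29/29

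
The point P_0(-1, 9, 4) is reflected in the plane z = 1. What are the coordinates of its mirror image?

(-1, 9, -2)

n = (0, 0, 1), |n|² = 1, n·P_0 − 1 = 3, so t = 3/1 = 3.
Foot F = P_0 − 3·n = (-1, 9, 1); the reflection is 2F − P_0 = (-1, 9, -2).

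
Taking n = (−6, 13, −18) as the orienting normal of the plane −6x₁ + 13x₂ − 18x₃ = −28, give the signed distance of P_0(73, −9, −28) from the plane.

n·P_0 − (-28) = -23.
|n| = 23, so the signed distance is -23/23 = -1.

-1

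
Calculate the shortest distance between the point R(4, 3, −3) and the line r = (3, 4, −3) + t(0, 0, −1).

Direction vector d = (0, 0, −1).
AP = (1, −1, 0), and AP × d = (1, 1, 0).
|AP × d|² = 2 and |d|² = 1, so the distance is √2.

√2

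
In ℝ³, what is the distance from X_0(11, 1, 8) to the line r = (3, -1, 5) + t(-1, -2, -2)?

√41

Direction vector d = (-1, -2, -2).
AP = (8, 2, 3), and AP × d = (2, 13, -14).
|AP × d|² = 369 and |d|² = 9, so the distance is √(369/9) = √41.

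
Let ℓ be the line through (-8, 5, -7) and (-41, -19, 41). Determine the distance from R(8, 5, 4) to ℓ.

A direction vector is d = (-33, -24, 48).
AP = (16, 0, 11), and AP × d = (264, -1131, -384).
|AP × d|² = 1496313 and |d|² = 3969, so the distance is √(1496313/3969) = √377.

√377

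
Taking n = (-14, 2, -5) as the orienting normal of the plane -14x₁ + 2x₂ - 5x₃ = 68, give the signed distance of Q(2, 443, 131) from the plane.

n·Q − 68 = 135.
|n| = 15, so the signed distance is 135/15 = 9.

9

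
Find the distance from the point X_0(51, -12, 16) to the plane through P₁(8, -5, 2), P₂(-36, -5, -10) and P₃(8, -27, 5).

P₁P₂ = (-44, 0, -12) and P₁P₃ = (0, -22, 3), so a normal is n = P₁P₂ × P₁P₃ = (-264, 132, 968).
n = (-264, 132, 968); n·P − (-836) = 1276; |n| = 1012; distance = 1276/1012 = 29/23.

29/23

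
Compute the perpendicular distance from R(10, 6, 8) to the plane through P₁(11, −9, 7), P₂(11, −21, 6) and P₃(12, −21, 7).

9/17

P₁P₂ = (0, −12, −1) and P₁P₃ = (1, −12, 0), so a normal is n = P₁P₂ × P₁P₃ = (−12, −1, 12).
n = (−12, −1, 12); n·P − (-39) = 9; |n| = 17; distance = 9/17.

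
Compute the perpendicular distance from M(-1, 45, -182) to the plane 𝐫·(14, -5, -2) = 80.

3

Normal vector n = (14, -5, -2), and n·(-1, 45, -182) - 80 = 45.
|n| = √(196 + 25 + 4) = 15, so the distance is |45|/15 = 3.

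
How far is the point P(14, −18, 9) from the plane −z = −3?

6

Normal vector n = (0, 0, −1), and n·(14, −18, 9) − (−3) = −6.
|n| = √(0 + 0 + 1) = 1, so the distance is |-6|/1 = 6.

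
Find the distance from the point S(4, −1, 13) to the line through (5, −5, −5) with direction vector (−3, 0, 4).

Direction vector d = (−3, 0, 4).
AP = (−1, 4, 18), and AP × d = (16, −50, 12).
|AP × d|² = 2900 and |d|² = 25, so the distance is √(2900/25) = √116 = 2√29.

2√29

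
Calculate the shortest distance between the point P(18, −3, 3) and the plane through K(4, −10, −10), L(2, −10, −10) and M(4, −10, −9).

7

KL = (−2, 0, 0) and KM = (0, 0, 1), so a normal is n = KL × KM = (0, 2, 0).
d = |2·(-3) − (-20)| / √(0 + 4 + 0) = |14| / 2 = 7.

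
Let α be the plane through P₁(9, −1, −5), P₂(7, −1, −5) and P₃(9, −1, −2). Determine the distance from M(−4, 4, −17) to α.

P₁P₂ = (−2, 0, 0) and P₁P₃ = (0, 0, 3), so a normal is n = P₁P₂ × P₁P₃ = (0, 6, 0).
Then n·(−4, 4, −17) − (−6) = 30.
|n| = √(0 + 36 + 0) = 6, so the distance is |30|/6 = 5.

5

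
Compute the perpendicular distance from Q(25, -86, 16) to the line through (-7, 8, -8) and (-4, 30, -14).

A direction vector is d = (3, 22, -6).
AP = (32, -94, 24), and AP × d = (36, 264, 986).
|AP × d|² = 1043188 and |d|² = 529, so the distance is √(1043188/529) = √1972 = 2√493.

2√493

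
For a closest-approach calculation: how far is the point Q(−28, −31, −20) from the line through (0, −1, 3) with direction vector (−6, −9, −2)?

Direction vector d = (−6, −9, −2).
AP = (−28, −30, −23), and AP × d = (−147, 82, 72).
|AP × d|² = 33517 and |d|² = 121, so the distance is √(33517/121) = √277.

√277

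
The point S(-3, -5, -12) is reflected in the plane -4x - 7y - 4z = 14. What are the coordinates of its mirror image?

(5, 9, -4)

n = (-4, -7, -4), |n|² = 81, n·S − 14 = 81, so t = 81/81 = 1.
Foot F = S − 1·n = (1, 2, -8); the reflection is 2F − S = (5, 9, -4).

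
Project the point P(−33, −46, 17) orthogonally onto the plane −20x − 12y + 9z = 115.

(7, -22, -1)

The perpendicular from P has direction n = (−20, −12, 9): r = (−33, −46, 17) + t(−20, −12, 9).
Substitute into the plane: n·(P + tn) = 115 gives 1365 + 625t = 115, so t = -2.
Foot = (−33, −46, 17) + (-2)·(−20, −12, 9) = (7, −22, −1).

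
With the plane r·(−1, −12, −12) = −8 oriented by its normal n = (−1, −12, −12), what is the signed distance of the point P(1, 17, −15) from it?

-1

n·P − (-8) = -17.
|n| = 17, so the signed distance is -17/17 = -1.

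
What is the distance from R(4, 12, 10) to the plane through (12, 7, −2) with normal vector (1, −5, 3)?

The plane has equation n·(r − (12, 7, −2)) = 0, i.e. n·r = -29.
n = (1, −5, 3); n·P − (-29) = 3; |n| = √35; distance = 3/√35.

3√35/35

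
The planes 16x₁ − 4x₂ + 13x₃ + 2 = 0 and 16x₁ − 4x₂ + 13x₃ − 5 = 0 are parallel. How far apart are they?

With common normal n = (16, −4, 13) (|n| = 21), the distance is |(-2) − 5|/|n| = 7/21 = 1/3.

1/3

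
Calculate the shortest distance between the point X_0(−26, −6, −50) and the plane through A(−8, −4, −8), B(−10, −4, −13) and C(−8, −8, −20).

AB = (−2, 0, −5) and AC = (0, −4, −12), so a normal is n = AB × AC = (−20, −24, 8).
Then n·(−26, −6, −50) − 192 = 72.
|n| = √(400 + 576 + 64) = 4√65, so the distance is |72|/(4√65) = 18/√65.

18√65/65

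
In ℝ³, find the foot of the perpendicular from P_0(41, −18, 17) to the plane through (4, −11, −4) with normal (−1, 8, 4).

The perpendicular from P_0 has direction n = (−1, 8, 4): r = (41, −18, 17) + t(−1, 8, 4).
Substitute into the plane: n·(P_0 + tn) = -108 gives -117 + 81t = -108, so t = 1/9.
Foot = (41, −18, 17) + (1/9)·(−1, 8, 4) = (368/9, −154/9, 157/9).

(368/9, -154/9, 157/9)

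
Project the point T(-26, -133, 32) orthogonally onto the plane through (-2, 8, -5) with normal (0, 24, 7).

n = (0, 24, 7), |n|² = 625, and n·T − 157 = -3125.
t = -3125/625 = -5, so the foot is T − t·n = (-26, -133, 32) − (-5)·(0, 24, 7) = (-26, -13, 67).

(-26, -13, 67)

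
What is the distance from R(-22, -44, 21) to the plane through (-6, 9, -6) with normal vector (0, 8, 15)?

19/17

The plane has equation n·(r − (-6, 9, -6)) = 0, i.e. n·r = -18.
d = |8·(-44) + 15·21 − (-18)| / √(0 + 64 + 225) = |-19| / 17 = 19/17.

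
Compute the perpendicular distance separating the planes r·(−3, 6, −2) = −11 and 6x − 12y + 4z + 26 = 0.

24/7

Divide the second equation by -2 to match normals: −3x + 6y − 2z = 13.
With common normal n = (−3, 6, −2) (|n| = 7), the distance is |(-11) − 13|/|n| = 24/7.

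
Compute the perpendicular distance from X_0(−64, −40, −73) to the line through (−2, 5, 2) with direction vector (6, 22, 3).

√6733

Direction vector d = (6, 22, 3).
AP = (−62, −45, −75); AP·d = -1587, |AP|² = 11494, |d|² = 529.
distance² = |AP|² − (AP·d)²/|d|² = 11494 − 2518569/529 = 6733, so the distance is √6733.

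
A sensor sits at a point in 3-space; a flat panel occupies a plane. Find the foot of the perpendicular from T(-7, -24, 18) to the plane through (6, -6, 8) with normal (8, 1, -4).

n = (8, 1, -4), |n|² = 81, and n·T − 10 = -162.
t = -162/81 = -2, so the foot is T − t·n = (-7, -24, 18) − (-2)·(8, 1, -4) = (9, -22, 10).

(9, -22, 10)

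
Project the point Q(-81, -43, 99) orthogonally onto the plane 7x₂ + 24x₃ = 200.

n = (0, 7, 24), |n|² = 625, and n·Q − 200 = 1875.
t = 1875/625 = 3, so the foot is Q − t·n = (-81, -43, 99) − 3·(0, 7, 24) = (-81, -64, 27).

(-81, -64, 27)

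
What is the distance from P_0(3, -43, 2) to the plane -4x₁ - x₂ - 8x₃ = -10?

25/9

Normal vector n = (-4, -1, -8), and n·(3, -43, 2) - (-10) = 25.
|n| = √(16 + 1 + 64) = 9, so the distance is |25|/9 = 25/9.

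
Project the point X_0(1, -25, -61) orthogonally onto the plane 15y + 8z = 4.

The perpendicular from X_0 has direction n = (0, 15, 8): r = (1, -25, -61) + t(0, 15, 8).
Substitute into the plane: n·(X_0 + tn) = 4 gives -863 + 289t = 4, so t = 3.
Foot = (1, -25, -61) + 3·(0, 15, 8) = (1, 20, -37).

(1, 20, -37)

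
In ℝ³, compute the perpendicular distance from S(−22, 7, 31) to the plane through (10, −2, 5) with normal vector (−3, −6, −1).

The plane has equation n·(r − (10, −2, 5)) = 0, i.e. n·r = -23.
Then n·(−22, 7, 31) − (−23) = 16.
|n| = √(9 + 36 + 1) = √46, so the distance is |16|/√46 = 16/√46.

8√46/23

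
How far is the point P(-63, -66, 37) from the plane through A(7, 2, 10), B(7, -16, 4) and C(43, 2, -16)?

16/23

AB = (0, -18, -6) and AC = (36, 0, -26), so a normal is n = AB × AC = (468, -216, 648).
n = (468, -216, 648); n·P − 9324 = -576; |n| = 828; distance = 576/828 = 16/23.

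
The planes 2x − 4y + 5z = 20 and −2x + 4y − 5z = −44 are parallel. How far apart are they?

Divide the second equation by -1 to match normals: 2x − 4y + 5z = 44.
Both planes have normal n = (2, −4, 5), |n| = 3√5. Any point on the first plane is at distance |44 − 20|/|n| = 24/(3√5) = 8√5/5 from the second.

8√5/5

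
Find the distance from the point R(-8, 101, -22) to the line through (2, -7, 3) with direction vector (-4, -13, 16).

√5333

Direction vector d = (-4, -13, 16).
AP = (-10, 108, -25), and AP × d = (1403, 260, 562).
|AP × d|² = 2351853 and |d|² = 441, so the distance is √(2351853/441) = √5333.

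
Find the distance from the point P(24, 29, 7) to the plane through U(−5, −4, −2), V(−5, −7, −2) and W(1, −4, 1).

UV = (0, −3, 0) and UW = (6, 0, 3), so a normal is n = UV × UW = (−9, 0, 18).
d = |(-9)·24 + 18·7 − 9| / √(81 + 0 + 324) = |-99| / (9√5) = 11/√5.

11/√5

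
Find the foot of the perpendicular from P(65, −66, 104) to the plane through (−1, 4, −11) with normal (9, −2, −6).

n = (9, −2, −6), |n|² = 121, and n·P − 49 = 44.
t = 44/121 = 4/11, so the foot is P − t·n = (65, −66, 104) − (4/11)·(9, −2, −6) = (679/11, −718/11, 1168/11).

(679/11, -718/11, 1168/11)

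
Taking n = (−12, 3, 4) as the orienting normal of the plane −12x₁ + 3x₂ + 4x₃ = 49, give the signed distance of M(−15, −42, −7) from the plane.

-23/13

n·M − 49 = -23.
|n| = 13, so the signed distance is -23/13.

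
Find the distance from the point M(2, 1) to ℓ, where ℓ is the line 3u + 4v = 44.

The normal to the line is n = (3, 4) with |n| = 5.
|n·M − 44| = |10 − 44| = 34, so the distance is 34/5.

34/5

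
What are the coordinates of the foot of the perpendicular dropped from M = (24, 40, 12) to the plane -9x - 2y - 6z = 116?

(-12, 32, -12)

n = (-9, -2, -6), |n|² = 121, and n·M − 116 = -484.
t = -484/121 = -4, so the foot is M − t·n = (24, 40, 12) − (-4)·(-9, -2, -6) = (-12, 32, -12).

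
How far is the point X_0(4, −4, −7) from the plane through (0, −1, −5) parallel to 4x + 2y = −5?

Parallel planes share the normal n = (4, 2, 0); since (0, −1, −5) lies on the plane, its equation is 4x + 2y = -2.
d = |4·4 + 2·(-4) − (-2)| / √(16 + 4 + 0) = |10| / (2√5) = √5.

√5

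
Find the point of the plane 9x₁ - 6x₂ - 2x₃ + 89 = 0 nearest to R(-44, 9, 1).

The perpendicular from R has direction n = (9, -6, -2): r = (-44, 9, 1) + t(9, -6, -2).
Substitute into the plane: n·(R + tn) = -89 gives -452 + 121t = -89, so t = 3.
Foot = (-44, 9, 1) + 3·(9, -6, -2) = (-17, -9, -5).

(-17, -9, -5)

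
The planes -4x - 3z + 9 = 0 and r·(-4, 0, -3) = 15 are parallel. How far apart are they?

With common normal n = (-4, 0, -3) (|n| = 5), the distance is |(-9) − 15|/|n| = 24/5.

24/5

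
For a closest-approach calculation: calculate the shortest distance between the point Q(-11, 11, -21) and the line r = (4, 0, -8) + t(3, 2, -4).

Direction vector d = (3, 2, -4).
AP = (-15, 11, -13), and AP × d = (-18, -99, -63).
|AP × d|² = 14094 and |d|² = 29, so the distance is √(14094/29) = √486 = 9√6.

9√6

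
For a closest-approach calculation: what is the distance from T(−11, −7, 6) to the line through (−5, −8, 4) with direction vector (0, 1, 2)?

6

Direction vector d = (0, 1, 2).
AP = (−6, 1, 2); AP·d = 5, |AP|² = 41, |d|² = 5.
distance² = |AP|² − (AP·d)²/|d|² = 41 − 25/5 = 36, so the distance is 6.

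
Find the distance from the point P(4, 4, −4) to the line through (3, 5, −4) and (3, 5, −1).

√2

A direction vector is d = (0, 0, 3).
AP = (1, −1, 0), and AP × d = (−3, −3, 0).
|AP × d|² = 18 and |d|² = 9, so the distance is √(18/9) = √2.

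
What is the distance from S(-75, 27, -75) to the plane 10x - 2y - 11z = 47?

Normal vector n = (10, -2, -11), and n·(-75, 27, -75) - 47 = -26.
|n| = √(100 + 4 + 121) = 15, so the distance is |-26|/15 = 26/15.

26/15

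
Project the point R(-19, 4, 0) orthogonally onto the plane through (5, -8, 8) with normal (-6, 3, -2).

(5, -8, 8)

n = (-6, 3, -2), |n|² = 49, and n·R − (-70) = 196.
t = 196/49 = 4, so the foot is R − t·n = (-19, 4, 0) − 4·(-6, 3, -2) = (5, -8, 8).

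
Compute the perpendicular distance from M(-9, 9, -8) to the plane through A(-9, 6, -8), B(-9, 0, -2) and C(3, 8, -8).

18√73/73

AB = (0, -6, 6) and AC = (12, 2, 0), so a normal is n = AB × AC = (-12, 72, 72).
n = (-12, 72, 72); n·P − (-36) = 216; |n| = 12√73; distance = 216/(12√73) = 18/√73.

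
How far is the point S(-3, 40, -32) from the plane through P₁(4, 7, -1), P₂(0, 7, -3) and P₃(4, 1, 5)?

P₁P₂ = (-4, 0, -2) and P₁P₃ = (0, -6, 6), so a normal is n = P₁P₂ × P₁P₃ = (-12, 24, 24).
n = (-12, 24, 24); n·P − 96 = 132; |n| = 36; distance = 132/36 = 11/3.

11/3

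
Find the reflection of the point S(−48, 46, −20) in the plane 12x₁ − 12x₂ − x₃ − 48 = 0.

(48, -50, -28)

With n = (12, −12, −1), the signed offset is (n·S − 48)/|n|² = -1156/289 = -4.
S' = S − 2t·n = (−48, 46, −20) − (-8)·(12, −12, −1) = (48, −50, −28).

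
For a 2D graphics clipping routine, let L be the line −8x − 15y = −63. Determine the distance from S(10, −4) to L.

43/17

The normal to the line is n = (−8, −15) with |n| = 17.
|n·S − (-63)| = |-20 − (-63)| = 43, so the distance is 43/17.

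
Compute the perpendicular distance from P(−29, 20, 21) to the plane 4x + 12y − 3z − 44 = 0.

Normal vector n = (4, 12, −3), and n·(−29, 20, 21) − 44 = 17.
|n| = √(16 + 144 + 9) = 13, so the distance is |17|/13 = 17/13.

17/13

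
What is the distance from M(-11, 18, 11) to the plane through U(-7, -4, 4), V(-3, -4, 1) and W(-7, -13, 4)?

16/5

UV = (4, 0, -3) and UW = (0, -9, 0), so a normal is n = UV × UW = (-27, 0, -36).
d = |(-27)·(-11) + (-36)·11 − 45| / √(729 + 0 + 1296) = |-144| / 45 = 16/5.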